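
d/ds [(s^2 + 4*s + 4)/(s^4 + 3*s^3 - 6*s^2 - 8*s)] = (-2*s^5 - 15*s^4 - 40*s^3 - 20*s^2 + 48*s + 32)/(s^2*(s^6 + 6*s^5 - 3*s^4 - 52*s^3 - 12*s^2 + 96*s + 64))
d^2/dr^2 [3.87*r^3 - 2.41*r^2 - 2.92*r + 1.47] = 23.22*r - 4.82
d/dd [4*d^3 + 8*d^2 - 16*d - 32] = 12*d^2 + 16*d - 16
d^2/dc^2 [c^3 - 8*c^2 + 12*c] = 6*c - 16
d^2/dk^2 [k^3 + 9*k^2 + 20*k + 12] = 6*k + 18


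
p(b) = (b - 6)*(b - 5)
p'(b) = 2*b - 11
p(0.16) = 28.27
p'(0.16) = -10.68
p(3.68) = 3.06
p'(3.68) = -3.64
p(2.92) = 6.41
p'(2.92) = -5.16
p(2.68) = 7.70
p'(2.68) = -5.64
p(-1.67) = 51.16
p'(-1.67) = -14.34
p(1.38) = 16.72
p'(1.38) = -8.24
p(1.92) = 12.57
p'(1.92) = -7.16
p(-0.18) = 32.01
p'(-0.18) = -11.36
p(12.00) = 42.00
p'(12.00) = 13.00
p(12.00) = 42.00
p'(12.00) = 13.00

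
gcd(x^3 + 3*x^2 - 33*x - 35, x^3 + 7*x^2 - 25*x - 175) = x^2 + 2*x - 35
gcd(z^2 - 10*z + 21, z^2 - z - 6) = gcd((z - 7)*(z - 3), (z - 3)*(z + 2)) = z - 3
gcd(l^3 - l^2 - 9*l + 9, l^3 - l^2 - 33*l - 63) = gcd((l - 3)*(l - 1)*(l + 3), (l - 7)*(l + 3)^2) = l + 3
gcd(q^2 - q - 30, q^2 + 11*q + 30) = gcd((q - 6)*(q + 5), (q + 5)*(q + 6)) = q + 5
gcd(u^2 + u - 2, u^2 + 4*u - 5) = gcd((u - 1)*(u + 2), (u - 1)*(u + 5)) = u - 1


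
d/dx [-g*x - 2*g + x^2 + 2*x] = -g + 2*x + 2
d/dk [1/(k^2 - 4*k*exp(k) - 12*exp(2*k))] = 2*(2*k*exp(k) - k + 12*exp(2*k) + 2*exp(k))/(-k^2 + 4*k*exp(k) + 12*exp(2*k))^2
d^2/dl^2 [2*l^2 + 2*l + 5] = 4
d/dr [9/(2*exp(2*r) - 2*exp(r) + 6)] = (9/2 - 9*exp(r))*exp(r)/(exp(2*r) - exp(r) + 3)^2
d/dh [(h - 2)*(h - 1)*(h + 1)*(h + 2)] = 4*h^3 - 10*h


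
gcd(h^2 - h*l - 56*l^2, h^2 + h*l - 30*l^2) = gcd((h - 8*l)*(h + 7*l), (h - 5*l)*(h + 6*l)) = 1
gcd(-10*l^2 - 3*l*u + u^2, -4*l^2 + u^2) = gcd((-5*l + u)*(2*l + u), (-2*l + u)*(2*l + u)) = 2*l + u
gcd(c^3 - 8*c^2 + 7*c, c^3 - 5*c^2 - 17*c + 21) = c^2 - 8*c + 7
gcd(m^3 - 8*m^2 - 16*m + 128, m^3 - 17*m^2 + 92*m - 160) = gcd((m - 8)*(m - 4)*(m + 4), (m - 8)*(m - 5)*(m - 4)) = m^2 - 12*m + 32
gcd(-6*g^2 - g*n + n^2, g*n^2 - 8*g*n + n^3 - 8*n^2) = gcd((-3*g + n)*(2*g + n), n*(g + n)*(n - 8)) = 1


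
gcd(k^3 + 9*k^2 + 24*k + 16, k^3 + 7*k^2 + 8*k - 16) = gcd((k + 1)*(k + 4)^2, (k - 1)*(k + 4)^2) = k^2 + 8*k + 16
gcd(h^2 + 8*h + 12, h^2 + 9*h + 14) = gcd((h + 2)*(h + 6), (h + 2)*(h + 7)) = h + 2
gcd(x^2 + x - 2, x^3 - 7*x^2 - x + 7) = x - 1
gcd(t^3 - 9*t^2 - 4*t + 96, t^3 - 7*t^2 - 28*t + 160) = t^2 - 12*t + 32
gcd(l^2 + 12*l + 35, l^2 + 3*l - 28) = l + 7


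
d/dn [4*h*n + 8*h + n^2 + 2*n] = 4*h + 2*n + 2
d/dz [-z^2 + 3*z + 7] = 3 - 2*z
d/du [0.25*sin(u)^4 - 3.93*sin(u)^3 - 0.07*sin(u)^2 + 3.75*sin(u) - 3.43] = (1.0*sin(u)^3 - 11.79*sin(u)^2 - 0.14*sin(u) + 3.75)*cos(u)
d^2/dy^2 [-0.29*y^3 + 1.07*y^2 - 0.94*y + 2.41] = 2.14 - 1.74*y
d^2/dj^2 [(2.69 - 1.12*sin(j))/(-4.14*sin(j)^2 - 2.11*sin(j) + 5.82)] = (-19.196352*sin(j)^5 + 194.205744*sin(j)^4 - 53.0296740000001*sin(j)^3 - 19.150771*sin(j)^2 + 16.0243499999999*sin(j) - 126.074674)/(4.14*sin(j)^2 + 2.11*sin(j) - 5.82)^3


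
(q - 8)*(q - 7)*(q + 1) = q^3 - 14*q^2 + 41*q + 56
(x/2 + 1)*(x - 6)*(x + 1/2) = x^3/2 - 7*x^2/4 - 7*x - 3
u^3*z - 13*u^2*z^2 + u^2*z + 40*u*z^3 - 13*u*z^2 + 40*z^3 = (u - 8*z)*(u - 5*z)*(u*z + z)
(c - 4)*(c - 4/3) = c^2 - 16*c/3 + 16/3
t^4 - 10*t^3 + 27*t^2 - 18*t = t*(t - 6)*(t - 3)*(t - 1)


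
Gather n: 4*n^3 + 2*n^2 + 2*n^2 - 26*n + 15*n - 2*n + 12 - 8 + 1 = 4*n^3 + 4*n^2 - 13*n + 5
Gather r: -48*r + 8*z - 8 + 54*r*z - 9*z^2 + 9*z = r*(54*z - 48) - 9*z^2 + 17*z - 8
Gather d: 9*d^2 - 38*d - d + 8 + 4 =9*d^2 - 39*d + 12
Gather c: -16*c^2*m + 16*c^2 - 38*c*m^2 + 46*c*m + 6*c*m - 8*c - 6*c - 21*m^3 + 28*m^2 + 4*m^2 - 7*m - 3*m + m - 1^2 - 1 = c^2*(16 - 16*m) + c*(-38*m^2 + 52*m - 14) - 21*m^3 + 32*m^2 - 9*m - 2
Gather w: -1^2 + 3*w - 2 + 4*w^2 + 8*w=4*w^2 + 11*w - 3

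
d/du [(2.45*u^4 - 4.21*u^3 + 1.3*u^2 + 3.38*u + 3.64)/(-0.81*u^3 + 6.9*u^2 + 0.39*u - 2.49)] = (-1.9845*u^6 + 33.81*u^5 - 25.1295*u^4 - 22.2102*u^3 + 17.4789*u^2 - 56.706*u - 9.8358)/(0.6561*u^6 - 11.178*u^5 + 46.9782*u^4 + 9.4158*u^3 - 34.2099*u^2 - 1.9422*u + 6.2001)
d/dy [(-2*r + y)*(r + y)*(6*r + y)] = -8*r^2 + 10*r*y + 3*y^2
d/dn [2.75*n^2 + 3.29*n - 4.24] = 5.5*n + 3.29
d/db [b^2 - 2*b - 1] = 2*b - 2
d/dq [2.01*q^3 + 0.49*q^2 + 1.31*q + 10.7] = 6.03*q^2 + 0.98*q + 1.31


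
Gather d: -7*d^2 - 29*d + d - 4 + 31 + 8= -7*d^2 - 28*d + 35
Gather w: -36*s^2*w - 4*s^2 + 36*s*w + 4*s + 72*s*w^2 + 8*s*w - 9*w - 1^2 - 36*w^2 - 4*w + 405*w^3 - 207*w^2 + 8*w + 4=-4*s^2 + 4*s + 405*w^3 + w^2*(72*s - 243) + w*(-36*s^2 + 44*s - 5) + 3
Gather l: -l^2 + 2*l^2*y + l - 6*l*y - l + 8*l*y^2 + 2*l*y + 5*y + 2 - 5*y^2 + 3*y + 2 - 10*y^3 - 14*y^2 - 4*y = l^2*(2*y - 1) + l*(8*y^2 - 4*y) - 10*y^3 - 19*y^2 + 4*y + 4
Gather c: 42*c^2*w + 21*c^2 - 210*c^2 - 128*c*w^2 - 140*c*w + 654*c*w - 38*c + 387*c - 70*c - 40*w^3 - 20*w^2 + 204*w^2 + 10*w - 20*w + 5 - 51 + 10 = c^2*(42*w - 189) + c*(-128*w^2 + 514*w + 279) - 40*w^3 + 184*w^2 - 10*w - 36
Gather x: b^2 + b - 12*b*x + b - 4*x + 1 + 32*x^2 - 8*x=b^2 + 2*b + 32*x^2 + x*(-12*b - 12) + 1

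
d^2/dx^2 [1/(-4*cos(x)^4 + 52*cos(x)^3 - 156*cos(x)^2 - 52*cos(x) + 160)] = (2*(4*cos(x)^3 - 39*cos(x)^2 + 78*cos(x) + 13)^2*sin(x)^2 - (-16*(1 - cos(2*x))^2 - 13*cos(x) - 352*cos(2*x) + 117*cos(3*x) + 24)*(cos(x)^4 - 13*cos(x)^3 + 39*cos(x)^2 + 13*cos(x) - 40)/4)/(4*(cos(x) - 8)^3*(cos(x) - 5)^3*sin(x)^6)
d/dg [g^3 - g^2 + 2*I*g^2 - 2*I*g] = 3*g^2 + g*(-2 + 4*I) - 2*I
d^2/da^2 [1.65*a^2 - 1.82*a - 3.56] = 3.30000000000000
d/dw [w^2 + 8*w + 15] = 2*w + 8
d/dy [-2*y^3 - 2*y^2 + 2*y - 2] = -6*y^2 - 4*y + 2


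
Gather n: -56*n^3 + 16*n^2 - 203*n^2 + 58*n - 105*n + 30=-56*n^3 - 187*n^2 - 47*n + 30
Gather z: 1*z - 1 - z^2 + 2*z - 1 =-z^2 + 3*z - 2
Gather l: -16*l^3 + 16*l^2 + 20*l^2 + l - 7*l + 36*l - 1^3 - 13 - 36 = -16*l^3 + 36*l^2 + 30*l - 50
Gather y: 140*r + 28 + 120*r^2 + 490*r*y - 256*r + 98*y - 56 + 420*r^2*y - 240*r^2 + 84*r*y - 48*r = -120*r^2 - 164*r + y*(420*r^2 + 574*r + 98) - 28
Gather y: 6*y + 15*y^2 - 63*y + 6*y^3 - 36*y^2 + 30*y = 6*y^3 - 21*y^2 - 27*y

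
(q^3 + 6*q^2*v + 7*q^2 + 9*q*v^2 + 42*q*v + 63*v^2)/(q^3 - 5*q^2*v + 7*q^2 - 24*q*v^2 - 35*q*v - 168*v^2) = (q + 3*v)/(q - 8*v)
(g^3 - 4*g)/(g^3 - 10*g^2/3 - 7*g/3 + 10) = 3*g*(g + 2)/(3*g^2 - 4*g - 15)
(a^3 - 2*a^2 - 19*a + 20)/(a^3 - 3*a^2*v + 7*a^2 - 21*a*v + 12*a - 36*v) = (-a^2 + 6*a - 5)/(-a^2 + 3*a*v - 3*a + 9*v)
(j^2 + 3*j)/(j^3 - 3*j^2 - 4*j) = (j + 3)/(j^2 - 3*j - 4)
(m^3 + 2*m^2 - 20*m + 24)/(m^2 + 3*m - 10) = (m^2 + 4*m - 12)/(m + 5)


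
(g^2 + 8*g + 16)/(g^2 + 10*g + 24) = (g + 4)/(g + 6)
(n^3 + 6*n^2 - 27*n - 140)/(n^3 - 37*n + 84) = (n^2 - n - 20)/(n^2 - 7*n + 12)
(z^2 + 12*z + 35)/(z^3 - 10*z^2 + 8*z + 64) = (z^2 + 12*z + 35)/(z^3 - 10*z^2 + 8*z + 64)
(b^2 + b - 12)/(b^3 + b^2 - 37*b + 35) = (b^2 + b - 12)/(b^3 + b^2 - 37*b + 35)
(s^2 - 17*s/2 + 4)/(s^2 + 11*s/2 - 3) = (s - 8)/(s + 6)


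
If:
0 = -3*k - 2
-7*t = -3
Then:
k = -2/3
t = 3/7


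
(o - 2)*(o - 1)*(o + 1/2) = o^3 - 5*o^2/2 + o/2 + 1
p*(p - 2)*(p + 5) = p^3 + 3*p^2 - 10*p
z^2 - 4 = (z - 2)*(z + 2)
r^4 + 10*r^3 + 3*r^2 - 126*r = r*(r - 3)*(r + 6)*(r + 7)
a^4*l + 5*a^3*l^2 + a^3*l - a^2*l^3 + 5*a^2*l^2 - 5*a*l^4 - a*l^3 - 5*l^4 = (a - l)*(a + l)*(a + 5*l)*(a*l + l)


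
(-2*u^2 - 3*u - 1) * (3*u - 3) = -6*u^3 - 3*u^2 + 6*u + 3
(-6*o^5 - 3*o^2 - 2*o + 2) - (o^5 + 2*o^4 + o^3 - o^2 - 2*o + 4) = -7*o^5 - 2*o^4 - o^3 - 2*o^2 - 2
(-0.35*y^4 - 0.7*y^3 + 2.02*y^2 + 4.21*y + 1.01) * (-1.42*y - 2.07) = 0.497*y^5 + 1.7185*y^4 - 1.4194*y^3 - 10.1596*y^2 - 10.1489*y - 2.0907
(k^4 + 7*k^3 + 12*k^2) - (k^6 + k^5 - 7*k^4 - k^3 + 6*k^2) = -k^6 - k^5 + 8*k^4 + 8*k^3 + 6*k^2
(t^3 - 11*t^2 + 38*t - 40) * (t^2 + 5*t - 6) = t^5 - 6*t^4 - 23*t^3 + 216*t^2 - 428*t + 240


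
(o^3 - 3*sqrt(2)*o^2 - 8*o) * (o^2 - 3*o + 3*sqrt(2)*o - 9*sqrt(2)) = o^5 - 3*o^4 - 26*o^3 - 24*sqrt(2)*o^2 + 78*o^2 + 72*sqrt(2)*o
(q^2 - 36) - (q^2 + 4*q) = -4*q - 36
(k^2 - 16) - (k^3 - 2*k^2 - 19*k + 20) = -k^3 + 3*k^2 + 19*k - 36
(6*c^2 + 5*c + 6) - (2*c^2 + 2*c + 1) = 4*c^2 + 3*c + 5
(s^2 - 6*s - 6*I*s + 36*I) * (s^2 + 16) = s^4 - 6*s^3 - 6*I*s^3 + 16*s^2 + 36*I*s^2 - 96*s - 96*I*s + 576*I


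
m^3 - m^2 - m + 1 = (m - 1)^2*(m + 1)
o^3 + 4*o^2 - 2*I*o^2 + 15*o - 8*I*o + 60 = (o + 4)*(o - 5*I)*(o + 3*I)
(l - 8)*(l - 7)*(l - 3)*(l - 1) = l^4 - 19*l^3 + 119*l^2 - 269*l + 168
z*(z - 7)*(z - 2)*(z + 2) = z^4 - 7*z^3 - 4*z^2 + 28*z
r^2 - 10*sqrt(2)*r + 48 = (r - 6*sqrt(2))*(r - 4*sqrt(2))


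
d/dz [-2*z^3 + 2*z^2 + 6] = 2*z*(2 - 3*z)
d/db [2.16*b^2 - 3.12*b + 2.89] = 4.32*b - 3.12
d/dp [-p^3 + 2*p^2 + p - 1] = -3*p^2 + 4*p + 1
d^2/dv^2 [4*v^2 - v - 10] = 8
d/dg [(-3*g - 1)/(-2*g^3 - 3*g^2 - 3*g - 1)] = 3*g*(-4*g^2 - 5*g - 2)/(4*g^6 + 12*g^5 + 21*g^4 + 22*g^3 + 15*g^2 + 6*g + 1)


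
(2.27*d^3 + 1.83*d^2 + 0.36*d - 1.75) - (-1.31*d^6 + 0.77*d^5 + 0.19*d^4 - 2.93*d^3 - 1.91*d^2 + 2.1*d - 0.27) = 1.31*d^6 - 0.77*d^5 - 0.19*d^4 + 5.2*d^3 + 3.74*d^2 - 1.74*d - 1.48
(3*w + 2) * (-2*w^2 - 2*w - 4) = -6*w^3 - 10*w^2 - 16*w - 8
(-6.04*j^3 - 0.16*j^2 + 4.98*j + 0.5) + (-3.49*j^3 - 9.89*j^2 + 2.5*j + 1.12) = -9.53*j^3 - 10.05*j^2 + 7.48*j + 1.62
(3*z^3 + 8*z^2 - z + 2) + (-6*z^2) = 3*z^3 + 2*z^2 - z + 2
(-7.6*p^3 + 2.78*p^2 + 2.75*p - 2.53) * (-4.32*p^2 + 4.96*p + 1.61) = 32.832*p^5 - 49.7056*p^4 - 10.3272*p^3 + 29.0454*p^2 - 8.1213*p - 4.0733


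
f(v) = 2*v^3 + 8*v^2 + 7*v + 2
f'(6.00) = 319.00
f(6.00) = 764.00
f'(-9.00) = 349.00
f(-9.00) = -871.00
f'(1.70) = 51.54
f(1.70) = 46.85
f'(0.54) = 17.39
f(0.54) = 8.43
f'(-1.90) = -1.74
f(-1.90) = 3.86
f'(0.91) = 26.53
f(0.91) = 16.50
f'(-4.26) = 47.73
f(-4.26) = -37.26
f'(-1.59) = -3.27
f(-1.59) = 3.06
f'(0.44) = 15.20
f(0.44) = 6.80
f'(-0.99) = -2.96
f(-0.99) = 0.97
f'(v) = 6*v^2 + 16*v + 7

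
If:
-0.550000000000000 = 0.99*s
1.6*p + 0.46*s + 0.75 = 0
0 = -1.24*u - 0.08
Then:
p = -0.31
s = -0.56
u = -0.06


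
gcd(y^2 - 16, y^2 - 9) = 1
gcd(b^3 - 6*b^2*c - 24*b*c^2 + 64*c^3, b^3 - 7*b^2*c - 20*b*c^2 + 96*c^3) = b^2 - 4*b*c - 32*c^2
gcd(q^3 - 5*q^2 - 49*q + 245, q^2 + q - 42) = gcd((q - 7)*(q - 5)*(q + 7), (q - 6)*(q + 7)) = q + 7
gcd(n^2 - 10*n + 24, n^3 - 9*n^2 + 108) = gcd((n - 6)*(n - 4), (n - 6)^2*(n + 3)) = n - 6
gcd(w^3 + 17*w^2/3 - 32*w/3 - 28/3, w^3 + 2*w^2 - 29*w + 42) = w^2 + 5*w - 14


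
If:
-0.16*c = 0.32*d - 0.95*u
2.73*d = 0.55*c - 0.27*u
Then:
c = 4.37320496083551*u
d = 0.782147519582245*u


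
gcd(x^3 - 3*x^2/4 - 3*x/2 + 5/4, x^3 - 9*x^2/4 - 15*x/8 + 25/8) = x^2 + x/4 - 5/4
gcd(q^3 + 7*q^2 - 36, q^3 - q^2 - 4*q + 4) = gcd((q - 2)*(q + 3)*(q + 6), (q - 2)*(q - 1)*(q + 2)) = q - 2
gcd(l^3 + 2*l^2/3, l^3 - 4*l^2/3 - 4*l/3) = l^2 + 2*l/3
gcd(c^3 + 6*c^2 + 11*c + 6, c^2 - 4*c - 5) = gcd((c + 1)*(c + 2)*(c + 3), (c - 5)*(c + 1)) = c + 1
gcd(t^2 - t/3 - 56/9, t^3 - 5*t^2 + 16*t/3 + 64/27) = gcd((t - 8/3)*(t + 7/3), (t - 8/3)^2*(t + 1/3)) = t - 8/3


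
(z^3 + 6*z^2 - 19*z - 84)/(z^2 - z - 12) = z + 7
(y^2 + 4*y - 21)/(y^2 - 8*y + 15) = (y + 7)/(y - 5)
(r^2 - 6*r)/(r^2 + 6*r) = (r - 6)/(r + 6)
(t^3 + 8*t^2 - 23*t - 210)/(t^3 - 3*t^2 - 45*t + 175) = (t + 6)/(t - 5)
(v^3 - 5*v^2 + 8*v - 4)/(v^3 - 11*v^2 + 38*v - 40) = (v^2 - 3*v + 2)/(v^2 - 9*v + 20)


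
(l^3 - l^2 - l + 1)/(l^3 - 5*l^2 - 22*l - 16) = (l^2 - 2*l + 1)/(l^2 - 6*l - 16)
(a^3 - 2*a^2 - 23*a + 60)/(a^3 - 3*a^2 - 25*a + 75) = (a - 4)/(a - 5)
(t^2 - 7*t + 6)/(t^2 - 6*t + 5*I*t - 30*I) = (t - 1)/(t + 5*I)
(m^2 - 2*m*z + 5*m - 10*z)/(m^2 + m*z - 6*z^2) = (m + 5)/(m + 3*z)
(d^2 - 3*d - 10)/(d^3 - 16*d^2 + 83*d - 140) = (d + 2)/(d^2 - 11*d + 28)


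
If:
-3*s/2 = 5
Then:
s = -10/3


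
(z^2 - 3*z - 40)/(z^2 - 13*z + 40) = (z + 5)/(z - 5)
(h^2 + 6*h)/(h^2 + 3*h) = (h + 6)/(h + 3)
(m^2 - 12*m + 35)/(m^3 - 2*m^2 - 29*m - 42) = (m - 5)/(m^2 + 5*m + 6)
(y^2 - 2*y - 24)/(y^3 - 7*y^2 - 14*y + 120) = 1/(y - 5)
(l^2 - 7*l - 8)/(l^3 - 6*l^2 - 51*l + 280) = (l + 1)/(l^2 + 2*l - 35)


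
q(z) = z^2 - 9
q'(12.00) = 24.00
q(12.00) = 135.00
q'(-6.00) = -12.00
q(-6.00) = 27.00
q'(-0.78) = -1.56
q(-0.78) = -8.39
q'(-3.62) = -7.24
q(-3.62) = 4.10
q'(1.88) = 3.76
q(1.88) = -5.47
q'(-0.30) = -0.60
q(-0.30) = -8.91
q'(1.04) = 2.08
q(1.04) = -7.92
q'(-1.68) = -3.36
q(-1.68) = -6.18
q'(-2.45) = -4.90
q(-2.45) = -3.00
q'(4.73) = 9.46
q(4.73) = 13.37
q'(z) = 2*z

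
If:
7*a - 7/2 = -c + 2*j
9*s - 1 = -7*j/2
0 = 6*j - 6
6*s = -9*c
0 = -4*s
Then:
No Solution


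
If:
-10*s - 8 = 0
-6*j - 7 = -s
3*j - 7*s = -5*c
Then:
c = -17/50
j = -13/10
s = -4/5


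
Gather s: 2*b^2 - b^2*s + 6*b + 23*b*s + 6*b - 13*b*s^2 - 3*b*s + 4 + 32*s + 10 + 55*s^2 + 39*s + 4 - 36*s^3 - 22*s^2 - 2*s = 2*b^2 + 12*b - 36*s^3 + s^2*(33 - 13*b) + s*(-b^2 + 20*b + 69) + 18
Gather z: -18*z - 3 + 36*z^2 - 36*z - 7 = 36*z^2 - 54*z - 10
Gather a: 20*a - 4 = 20*a - 4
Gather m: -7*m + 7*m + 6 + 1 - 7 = 0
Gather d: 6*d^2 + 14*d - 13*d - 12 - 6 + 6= 6*d^2 + d - 12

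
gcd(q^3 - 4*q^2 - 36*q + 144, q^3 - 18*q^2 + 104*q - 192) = q^2 - 10*q + 24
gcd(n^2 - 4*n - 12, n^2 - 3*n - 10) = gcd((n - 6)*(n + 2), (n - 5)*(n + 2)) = n + 2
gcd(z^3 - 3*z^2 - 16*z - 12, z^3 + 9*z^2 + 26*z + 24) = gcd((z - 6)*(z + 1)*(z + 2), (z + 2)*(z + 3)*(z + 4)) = z + 2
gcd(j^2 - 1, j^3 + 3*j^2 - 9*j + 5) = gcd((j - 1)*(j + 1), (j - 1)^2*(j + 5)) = j - 1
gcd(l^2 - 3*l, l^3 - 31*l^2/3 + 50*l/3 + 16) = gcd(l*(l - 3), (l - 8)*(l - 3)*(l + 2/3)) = l - 3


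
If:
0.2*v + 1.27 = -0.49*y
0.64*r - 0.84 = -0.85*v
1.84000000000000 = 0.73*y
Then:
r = 17.95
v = -12.53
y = 2.52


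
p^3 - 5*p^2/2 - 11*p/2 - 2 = (p - 4)*(p + 1/2)*(p + 1)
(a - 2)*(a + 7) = a^2 + 5*a - 14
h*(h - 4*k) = h^2 - 4*h*k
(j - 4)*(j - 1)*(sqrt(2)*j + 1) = sqrt(2)*j^3 - 5*sqrt(2)*j^2 + j^2 - 5*j + 4*sqrt(2)*j + 4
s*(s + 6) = s^2 + 6*s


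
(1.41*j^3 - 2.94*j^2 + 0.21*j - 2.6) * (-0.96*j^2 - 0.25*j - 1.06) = -1.3536*j^5 + 2.4699*j^4 - 0.9612*j^3 + 5.5599*j^2 + 0.4274*j + 2.756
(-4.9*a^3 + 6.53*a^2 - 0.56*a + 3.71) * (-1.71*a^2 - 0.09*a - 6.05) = 8.379*a^5 - 10.7253*a^4 + 30.0149*a^3 - 45.8002*a^2 + 3.0541*a - 22.4455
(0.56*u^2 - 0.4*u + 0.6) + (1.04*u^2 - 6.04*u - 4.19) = 1.6*u^2 - 6.44*u - 3.59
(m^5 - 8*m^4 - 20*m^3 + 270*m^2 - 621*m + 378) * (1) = m^5 - 8*m^4 - 20*m^3 + 270*m^2 - 621*m + 378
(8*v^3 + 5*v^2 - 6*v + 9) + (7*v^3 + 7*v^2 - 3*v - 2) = 15*v^3 + 12*v^2 - 9*v + 7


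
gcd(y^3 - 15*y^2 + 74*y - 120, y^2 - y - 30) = y - 6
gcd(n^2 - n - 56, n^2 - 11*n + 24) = n - 8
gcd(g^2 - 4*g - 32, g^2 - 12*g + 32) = g - 8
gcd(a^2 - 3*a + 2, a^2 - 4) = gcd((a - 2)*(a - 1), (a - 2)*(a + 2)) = a - 2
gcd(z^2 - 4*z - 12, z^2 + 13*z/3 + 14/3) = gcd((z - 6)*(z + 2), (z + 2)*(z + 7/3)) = z + 2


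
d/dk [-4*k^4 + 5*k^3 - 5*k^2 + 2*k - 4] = -16*k^3 + 15*k^2 - 10*k + 2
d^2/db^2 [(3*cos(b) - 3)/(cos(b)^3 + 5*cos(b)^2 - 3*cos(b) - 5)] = 3*(2*(-3*sin(b)^2 + 10*cos(b))^2*(cos(b) - 1)*sin(b)^2 - (cos(b)^3 + 5*cos(b)^2 - 3*cos(b) - 5)^2*cos(b) + (cos(b)^3 + 5*cos(b)^2 - 3*cos(b) - 5)*(15*(1 - cos(2*b))^2 + 9*cos(b) - 22*cos(2*b) + 31*cos(3*b) - 18)/4)/(cos(b)^3 + 5*cos(b)^2 - 3*cos(b) - 5)^3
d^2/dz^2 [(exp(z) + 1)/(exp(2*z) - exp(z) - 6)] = (exp(4*z) + 5*exp(3*z) + 33*exp(2*z) + 19*exp(z) + 30)*exp(z)/(exp(6*z) - 3*exp(5*z) - 15*exp(4*z) + 35*exp(3*z) + 90*exp(2*z) - 108*exp(z) - 216)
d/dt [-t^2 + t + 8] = 1 - 2*t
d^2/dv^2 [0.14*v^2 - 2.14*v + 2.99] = 0.280000000000000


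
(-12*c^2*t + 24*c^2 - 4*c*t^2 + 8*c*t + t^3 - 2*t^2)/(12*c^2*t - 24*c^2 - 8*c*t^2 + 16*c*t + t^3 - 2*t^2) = (2*c + t)/(-2*c + t)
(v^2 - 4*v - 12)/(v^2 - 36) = (v + 2)/(v + 6)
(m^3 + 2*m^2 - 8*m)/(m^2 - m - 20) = m*(m - 2)/(m - 5)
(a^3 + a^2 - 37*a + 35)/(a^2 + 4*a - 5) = (a^2 + 2*a - 35)/(a + 5)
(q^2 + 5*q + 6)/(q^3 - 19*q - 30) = 1/(q - 5)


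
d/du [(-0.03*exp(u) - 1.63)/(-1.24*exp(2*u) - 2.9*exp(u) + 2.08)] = (-(0.03*exp(u) + 1.63)*(2.48*exp(u) + 2.9) + 0.0372*exp(2*u) + 0.087*exp(u) - 0.0624)*exp(u)/(1.24*exp(2*u) + 2.9*exp(u) - 2.08)^2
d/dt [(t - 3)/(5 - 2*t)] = -1/(2*t - 5)^2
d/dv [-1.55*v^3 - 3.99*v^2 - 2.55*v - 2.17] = -4.65*v^2 - 7.98*v - 2.55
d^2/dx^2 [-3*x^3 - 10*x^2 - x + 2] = -18*x - 20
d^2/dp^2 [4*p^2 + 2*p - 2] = 8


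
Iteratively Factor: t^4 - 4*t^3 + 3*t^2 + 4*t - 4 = (t - 2)*(t^3 - 2*t^2 - t + 2) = (t - 2)*(t + 1)*(t^2 - 3*t + 2) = (t - 2)^2*(t + 1)*(t - 1)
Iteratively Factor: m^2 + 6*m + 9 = (m + 3)*(m + 3)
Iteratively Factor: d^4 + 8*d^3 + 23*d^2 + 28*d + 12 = (d + 2)*(d^3 + 6*d^2 + 11*d + 6) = (d + 2)*(d + 3)*(d^2 + 3*d + 2) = (d + 2)^2*(d + 3)*(d + 1)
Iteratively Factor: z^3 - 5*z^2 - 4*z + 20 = (z - 2)*(z^2 - 3*z - 10) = (z - 2)*(z + 2)*(z - 5)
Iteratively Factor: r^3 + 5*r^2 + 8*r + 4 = (r + 2)*(r^2 + 3*r + 2) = (r + 2)^2*(r + 1)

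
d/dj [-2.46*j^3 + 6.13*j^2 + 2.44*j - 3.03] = -7.38*j^2 + 12.26*j + 2.44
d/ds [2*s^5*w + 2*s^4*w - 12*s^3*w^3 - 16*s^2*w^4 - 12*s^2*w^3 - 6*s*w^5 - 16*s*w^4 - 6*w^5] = 2*w*(5*s^4 + 4*s^3 - 18*s^2*w^2 - 16*s*w^3 - 12*s*w^2 - 3*w^4 - 8*w^3)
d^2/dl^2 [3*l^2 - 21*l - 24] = 6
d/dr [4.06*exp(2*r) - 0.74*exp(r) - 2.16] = (8.12*exp(r) - 0.74)*exp(r)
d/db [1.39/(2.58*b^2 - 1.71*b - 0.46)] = (2.3769 - 7.1724*b)/(-2.58*b^2 + 1.71*b + 0.46)^2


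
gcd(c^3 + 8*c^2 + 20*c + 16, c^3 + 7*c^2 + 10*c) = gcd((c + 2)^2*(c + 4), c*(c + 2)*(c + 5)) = c + 2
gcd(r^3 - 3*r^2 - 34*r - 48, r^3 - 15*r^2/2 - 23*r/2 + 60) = r^2 - 5*r - 24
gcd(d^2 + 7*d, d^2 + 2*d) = d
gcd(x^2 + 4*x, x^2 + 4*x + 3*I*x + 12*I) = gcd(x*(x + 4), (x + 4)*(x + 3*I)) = x + 4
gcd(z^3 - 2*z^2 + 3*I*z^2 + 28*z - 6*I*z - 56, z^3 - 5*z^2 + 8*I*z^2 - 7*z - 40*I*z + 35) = z + 7*I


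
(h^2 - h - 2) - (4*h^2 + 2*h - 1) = -3*h^2 - 3*h - 1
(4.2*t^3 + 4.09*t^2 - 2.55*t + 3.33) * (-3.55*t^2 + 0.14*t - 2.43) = -14.91*t^5 - 13.9315*t^4 - 0.580900000000003*t^3 - 22.1172*t^2 + 6.6627*t - 8.0919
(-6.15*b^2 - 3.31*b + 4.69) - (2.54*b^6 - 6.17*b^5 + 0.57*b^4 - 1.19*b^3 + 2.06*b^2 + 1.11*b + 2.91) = -2.54*b^6 + 6.17*b^5 - 0.57*b^4 + 1.19*b^3 - 8.21*b^2 - 4.42*b + 1.78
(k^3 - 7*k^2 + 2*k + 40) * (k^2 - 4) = k^5 - 7*k^4 - 2*k^3 + 68*k^2 - 8*k - 160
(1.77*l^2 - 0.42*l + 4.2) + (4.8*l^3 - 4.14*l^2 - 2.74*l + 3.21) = 4.8*l^3 - 2.37*l^2 - 3.16*l + 7.41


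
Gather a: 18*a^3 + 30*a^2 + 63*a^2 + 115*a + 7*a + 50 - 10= 18*a^3 + 93*a^2 + 122*a + 40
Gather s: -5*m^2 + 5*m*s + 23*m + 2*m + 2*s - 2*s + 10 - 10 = -5*m^2 + 5*m*s + 25*m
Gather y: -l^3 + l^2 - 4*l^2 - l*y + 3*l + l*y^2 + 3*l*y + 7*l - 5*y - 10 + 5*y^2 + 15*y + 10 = -l^3 - 3*l^2 + 10*l + y^2*(l + 5) + y*(2*l + 10)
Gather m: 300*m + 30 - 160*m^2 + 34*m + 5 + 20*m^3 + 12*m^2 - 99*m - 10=20*m^3 - 148*m^2 + 235*m + 25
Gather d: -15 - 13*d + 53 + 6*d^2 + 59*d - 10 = 6*d^2 + 46*d + 28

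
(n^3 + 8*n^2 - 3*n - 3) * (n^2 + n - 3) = n^5 + 9*n^4 + 2*n^3 - 30*n^2 + 6*n + 9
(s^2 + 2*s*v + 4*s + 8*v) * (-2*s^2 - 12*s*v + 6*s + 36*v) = -2*s^4 - 16*s^3*v - 2*s^3 - 24*s^2*v^2 - 16*s^2*v + 24*s^2 - 24*s*v^2 + 192*s*v + 288*v^2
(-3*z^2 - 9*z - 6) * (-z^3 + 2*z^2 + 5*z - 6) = 3*z^5 + 3*z^4 - 27*z^3 - 39*z^2 + 24*z + 36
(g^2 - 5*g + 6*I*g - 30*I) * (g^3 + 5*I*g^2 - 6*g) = g^5 - 5*g^4 + 11*I*g^4 - 36*g^3 - 55*I*g^3 + 180*g^2 - 36*I*g^2 + 180*I*g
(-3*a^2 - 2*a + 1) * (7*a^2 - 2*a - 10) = -21*a^4 - 8*a^3 + 41*a^2 + 18*a - 10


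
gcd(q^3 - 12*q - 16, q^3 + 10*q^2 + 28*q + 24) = q^2 + 4*q + 4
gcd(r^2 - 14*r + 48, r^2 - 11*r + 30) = r - 6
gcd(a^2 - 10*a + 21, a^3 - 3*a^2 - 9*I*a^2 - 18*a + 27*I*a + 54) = a - 3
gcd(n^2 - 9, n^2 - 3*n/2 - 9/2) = n - 3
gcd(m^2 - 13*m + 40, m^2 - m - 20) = m - 5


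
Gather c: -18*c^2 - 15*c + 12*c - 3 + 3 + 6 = -18*c^2 - 3*c + 6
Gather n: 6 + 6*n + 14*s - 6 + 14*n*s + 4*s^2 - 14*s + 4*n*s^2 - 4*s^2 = n*(4*s^2 + 14*s + 6)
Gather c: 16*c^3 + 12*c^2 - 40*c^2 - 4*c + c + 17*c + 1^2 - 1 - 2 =16*c^3 - 28*c^2 + 14*c - 2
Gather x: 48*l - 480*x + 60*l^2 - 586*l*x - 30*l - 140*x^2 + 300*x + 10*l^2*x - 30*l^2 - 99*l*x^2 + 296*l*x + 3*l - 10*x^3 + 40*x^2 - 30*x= 30*l^2 + 21*l - 10*x^3 + x^2*(-99*l - 100) + x*(10*l^2 - 290*l - 210)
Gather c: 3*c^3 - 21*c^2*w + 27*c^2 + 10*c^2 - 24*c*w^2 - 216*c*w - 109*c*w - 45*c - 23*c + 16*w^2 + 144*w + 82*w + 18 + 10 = 3*c^3 + c^2*(37 - 21*w) + c*(-24*w^2 - 325*w - 68) + 16*w^2 + 226*w + 28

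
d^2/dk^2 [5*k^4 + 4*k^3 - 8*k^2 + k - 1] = 60*k^2 + 24*k - 16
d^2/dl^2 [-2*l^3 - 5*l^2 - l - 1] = -12*l - 10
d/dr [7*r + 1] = 7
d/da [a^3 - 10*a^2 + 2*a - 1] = 3*a^2 - 20*a + 2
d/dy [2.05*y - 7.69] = 2.05000000000000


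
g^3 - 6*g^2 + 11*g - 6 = (g - 3)*(g - 2)*(g - 1)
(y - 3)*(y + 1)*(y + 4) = y^3 + 2*y^2 - 11*y - 12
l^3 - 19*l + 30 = (l - 3)*(l - 2)*(l + 5)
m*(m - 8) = m^2 - 8*m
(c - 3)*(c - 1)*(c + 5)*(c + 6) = c^4 + 7*c^3 - 11*c^2 - 87*c + 90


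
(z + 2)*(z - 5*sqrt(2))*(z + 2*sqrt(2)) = z^3 - 3*sqrt(2)*z^2 + 2*z^2 - 20*z - 6*sqrt(2)*z - 40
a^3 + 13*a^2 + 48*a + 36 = (a + 1)*(a + 6)^2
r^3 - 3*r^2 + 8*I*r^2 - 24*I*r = r*(r - 3)*(r + 8*I)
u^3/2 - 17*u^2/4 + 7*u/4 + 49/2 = (u/2 + 1)*(u - 7)*(u - 7/2)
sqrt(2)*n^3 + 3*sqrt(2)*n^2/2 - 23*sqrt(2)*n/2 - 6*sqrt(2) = (n - 3)*(n + 4)*(sqrt(2)*n + sqrt(2)/2)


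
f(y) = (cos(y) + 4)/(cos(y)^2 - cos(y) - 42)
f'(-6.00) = 0.01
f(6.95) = -0.11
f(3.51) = -0.08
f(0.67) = -0.11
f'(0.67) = 0.02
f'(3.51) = -0.01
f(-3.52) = -0.08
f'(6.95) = 0.02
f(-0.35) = -0.12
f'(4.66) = -0.02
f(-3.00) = -0.08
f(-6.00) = -0.12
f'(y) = (2*sin(y)*cos(y) - sin(y))*(cos(y) + 4)/(cos(y)^2 - cos(y) - 42)^2 - sin(y)/(cos(y)^2 - cos(y) - 42)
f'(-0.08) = -0.00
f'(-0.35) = -0.01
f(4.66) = -0.09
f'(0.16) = 0.00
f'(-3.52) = 0.01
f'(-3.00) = 0.00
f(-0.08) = -0.12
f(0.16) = -0.12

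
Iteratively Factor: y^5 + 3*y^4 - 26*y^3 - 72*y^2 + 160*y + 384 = (y - 3)*(y^4 + 6*y^3 - 8*y^2 - 96*y - 128) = (y - 4)*(y - 3)*(y^3 + 10*y^2 + 32*y + 32) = (y - 4)*(y - 3)*(y + 2)*(y^2 + 8*y + 16) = (y - 4)*(y - 3)*(y + 2)*(y + 4)*(y + 4)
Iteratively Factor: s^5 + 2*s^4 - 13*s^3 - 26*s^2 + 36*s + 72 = (s - 3)*(s^4 + 5*s^3 + 2*s^2 - 20*s - 24) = (s - 3)*(s + 3)*(s^3 + 2*s^2 - 4*s - 8) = (s - 3)*(s + 2)*(s + 3)*(s^2 - 4) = (s - 3)*(s - 2)*(s + 2)*(s + 3)*(s + 2)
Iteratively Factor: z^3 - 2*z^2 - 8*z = (z)*(z^2 - 2*z - 8) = z*(z + 2)*(z - 4)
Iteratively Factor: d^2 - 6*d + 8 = (d - 2)*(d - 4)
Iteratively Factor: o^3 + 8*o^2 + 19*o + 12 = (o + 3)*(o^2 + 5*o + 4) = (o + 3)*(o + 4)*(o + 1)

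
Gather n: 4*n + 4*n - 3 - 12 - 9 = 8*n - 24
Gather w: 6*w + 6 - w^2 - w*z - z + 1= -w^2 + w*(6 - z) - z + 7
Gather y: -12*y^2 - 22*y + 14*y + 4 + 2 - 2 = -12*y^2 - 8*y + 4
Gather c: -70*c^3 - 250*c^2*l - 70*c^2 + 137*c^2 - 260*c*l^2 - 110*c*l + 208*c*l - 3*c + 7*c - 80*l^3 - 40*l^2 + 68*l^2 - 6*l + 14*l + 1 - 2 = -70*c^3 + c^2*(67 - 250*l) + c*(-260*l^2 + 98*l + 4) - 80*l^3 + 28*l^2 + 8*l - 1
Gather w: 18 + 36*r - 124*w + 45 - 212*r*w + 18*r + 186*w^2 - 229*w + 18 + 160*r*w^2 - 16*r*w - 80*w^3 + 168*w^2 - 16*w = 54*r - 80*w^3 + w^2*(160*r + 354) + w*(-228*r - 369) + 81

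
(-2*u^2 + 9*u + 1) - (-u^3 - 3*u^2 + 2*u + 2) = u^3 + u^2 + 7*u - 1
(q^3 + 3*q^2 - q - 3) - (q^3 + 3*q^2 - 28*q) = 27*q - 3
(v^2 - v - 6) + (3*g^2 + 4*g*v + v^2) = 3*g^2 + 4*g*v + 2*v^2 - v - 6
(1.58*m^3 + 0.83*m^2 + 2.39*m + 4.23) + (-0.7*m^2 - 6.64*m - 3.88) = 1.58*m^3 + 0.13*m^2 - 4.25*m + 0.350000000000001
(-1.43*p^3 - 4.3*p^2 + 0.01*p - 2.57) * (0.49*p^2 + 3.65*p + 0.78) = -0.7007*p^5 - 7.3265*p^4 - 16.8055*p^3 - 4.5768*p^2 - 9.3727*p - 2.0046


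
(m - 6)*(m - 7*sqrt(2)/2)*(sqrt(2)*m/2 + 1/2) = sqrt(2)*m^3/2 - 3*sqrt(2)*m^2 - 3*m^2 - 7*sqrt(2)*m/4 + 18*m + 21*sqrt(2)/2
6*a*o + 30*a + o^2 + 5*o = (6*a + o)*(o + 5)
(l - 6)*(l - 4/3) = l^2 - 22*l/3 + 8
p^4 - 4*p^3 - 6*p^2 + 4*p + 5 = (p - 5)*(p - 1)*(p + 1)^2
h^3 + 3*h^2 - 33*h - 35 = (h - 5)*(h + 1)*(h + 7)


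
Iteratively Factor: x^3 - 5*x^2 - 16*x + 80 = (x - 4)*(x^2 - x - 20) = (x - 5)*(x - 4)*(x + 4)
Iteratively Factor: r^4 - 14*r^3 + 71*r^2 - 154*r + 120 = (r - 3)*(r^3 - 11*r^2 + 38*r - 40) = (r - 3)*(r - 2)*(r^2 - 9*r + 20) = (r - 4)*(r - 3)*(r - 2)*(r - 5)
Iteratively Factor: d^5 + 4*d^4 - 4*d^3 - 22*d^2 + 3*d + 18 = (d + 1)*(d^4 + 3*d^3 - 7*d^2 - 15*d + 18) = (d + 1)*(d + 3)*(d^3 - 7*d + 6) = (d - 2)*(d + 1)*(d + 3)*(d^2 + 2*d - 3) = (d - 2)*(d - 1)*(d + 1)*(d + 3)*(d + 3)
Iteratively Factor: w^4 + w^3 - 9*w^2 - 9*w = (w - 3)*(w^3 + 4*w^2 + 3*w) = (w - 3)*(w + 1)*(w^2 + 3*w) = (w - 3)*(w + 1)*(w + 3)*(w)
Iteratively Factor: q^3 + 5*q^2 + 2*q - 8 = (q + 4)*(q^2 + q - 2) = (q - 1)*(q + 4)*(q + 2)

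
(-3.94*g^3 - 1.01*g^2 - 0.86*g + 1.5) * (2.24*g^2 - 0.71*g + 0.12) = -8.8256*g^5 + 0.534999999999999*g^4 - 1.6821*g^3 + 3.8494*g^2 - 1.1682*g + 0.18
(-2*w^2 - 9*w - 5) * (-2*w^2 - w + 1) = 4*w^4 + 20*w^3 + 17*w^2 - 4*w - 5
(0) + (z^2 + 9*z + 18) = z^2 + 9*z + 18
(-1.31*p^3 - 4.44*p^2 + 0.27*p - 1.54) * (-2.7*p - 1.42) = 3.537*p^4 + 13.8482*p^3 + 5.5758*p^2 + 3.7746*p + 2.1868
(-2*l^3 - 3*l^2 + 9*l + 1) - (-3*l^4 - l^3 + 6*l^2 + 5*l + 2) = 3*l^4 - l^3 - 9*l^2 + 4*l - 1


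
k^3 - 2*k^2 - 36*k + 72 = (k - 6)*(k - 2)*(k + 6)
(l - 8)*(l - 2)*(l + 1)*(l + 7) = l^4 - 2*l^3 - 57*l^2 + 58*l + 112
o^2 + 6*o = o*(o + 6)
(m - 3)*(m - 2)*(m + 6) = m^3 + m^2 - 24*m + 36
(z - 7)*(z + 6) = z^2 - z - 42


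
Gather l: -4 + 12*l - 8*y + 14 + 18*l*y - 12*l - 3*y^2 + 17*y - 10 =18*l*y - 3*y^2 + 9*y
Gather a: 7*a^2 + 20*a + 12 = 7*a^2 + 20*a + 12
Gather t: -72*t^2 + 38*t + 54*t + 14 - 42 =-72*t^2 + 92*t - 28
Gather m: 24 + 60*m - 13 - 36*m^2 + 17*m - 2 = -36*m^2 + 77*m + 9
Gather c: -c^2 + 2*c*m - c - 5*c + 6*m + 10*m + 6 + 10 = -c^2 + c*(2*m - 6) + 16*m + 16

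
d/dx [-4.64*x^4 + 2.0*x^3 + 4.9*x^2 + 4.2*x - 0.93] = -18.56*x^3 + 6.0*x^2 + 9.8*x + 4.2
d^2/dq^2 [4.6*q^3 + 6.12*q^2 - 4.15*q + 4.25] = 27.6*q + 12.24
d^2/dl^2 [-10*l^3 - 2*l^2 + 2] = -60*l - 4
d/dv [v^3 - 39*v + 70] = 3*v^2 - 39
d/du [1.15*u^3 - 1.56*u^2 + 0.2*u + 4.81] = 3.45*u^2 - 3.12*u + 0.2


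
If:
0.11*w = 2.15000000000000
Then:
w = 19.55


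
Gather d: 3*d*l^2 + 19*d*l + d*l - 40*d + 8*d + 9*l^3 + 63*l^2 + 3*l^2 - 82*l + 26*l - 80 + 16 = d*(3*l^2 + 20*l - 32) + 9*l^3 + 66*l^2 - 56*l - 64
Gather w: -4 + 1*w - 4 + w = 2*w - 8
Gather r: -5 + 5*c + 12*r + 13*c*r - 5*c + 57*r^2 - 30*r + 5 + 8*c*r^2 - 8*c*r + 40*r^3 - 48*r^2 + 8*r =40*r^3 + r^2*(8*c + 9) + r*(5*c - 10)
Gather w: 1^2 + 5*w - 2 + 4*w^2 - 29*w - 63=4*w^2 - 24*w - 64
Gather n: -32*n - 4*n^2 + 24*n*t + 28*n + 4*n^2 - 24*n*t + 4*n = 0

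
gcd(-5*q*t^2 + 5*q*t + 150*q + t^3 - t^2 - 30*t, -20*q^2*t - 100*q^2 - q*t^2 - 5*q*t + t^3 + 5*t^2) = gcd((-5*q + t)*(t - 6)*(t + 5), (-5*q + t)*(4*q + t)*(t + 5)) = 5*q*t + 25*q - t^2 - 5*t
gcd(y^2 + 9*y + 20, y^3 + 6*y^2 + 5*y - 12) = y + 4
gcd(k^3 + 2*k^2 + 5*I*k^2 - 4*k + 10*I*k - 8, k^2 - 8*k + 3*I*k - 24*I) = 1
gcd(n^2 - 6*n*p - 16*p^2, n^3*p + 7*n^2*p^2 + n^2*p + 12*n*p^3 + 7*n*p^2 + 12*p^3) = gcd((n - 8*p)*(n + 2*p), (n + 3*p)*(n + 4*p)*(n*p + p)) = 1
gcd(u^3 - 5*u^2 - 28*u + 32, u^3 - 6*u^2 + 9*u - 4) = u - 1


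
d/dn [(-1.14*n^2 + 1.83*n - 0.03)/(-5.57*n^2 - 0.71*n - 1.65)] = (11.0025*n^2 + 3.4278*n - 3.0408)/(31.0249*n^4 + 7.9094*n^3 + 18.8851*n^2 + 2.343*n + 2.7225)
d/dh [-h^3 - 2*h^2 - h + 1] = -3*h^2 - 4*h - 1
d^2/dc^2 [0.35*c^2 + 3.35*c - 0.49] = 0.700000000000000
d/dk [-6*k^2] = -12*k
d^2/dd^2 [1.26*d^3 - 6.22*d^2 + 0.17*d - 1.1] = 7.56*d - 12.44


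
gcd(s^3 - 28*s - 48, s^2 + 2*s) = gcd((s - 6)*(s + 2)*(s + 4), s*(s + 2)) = s + 2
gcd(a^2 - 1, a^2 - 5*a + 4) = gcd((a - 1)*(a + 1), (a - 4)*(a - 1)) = a - 1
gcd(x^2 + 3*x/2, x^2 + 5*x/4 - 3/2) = 1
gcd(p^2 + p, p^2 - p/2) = p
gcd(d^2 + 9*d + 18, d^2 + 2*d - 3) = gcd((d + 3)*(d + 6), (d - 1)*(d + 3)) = d + 3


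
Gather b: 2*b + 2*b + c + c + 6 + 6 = 4*b + 2*c + 12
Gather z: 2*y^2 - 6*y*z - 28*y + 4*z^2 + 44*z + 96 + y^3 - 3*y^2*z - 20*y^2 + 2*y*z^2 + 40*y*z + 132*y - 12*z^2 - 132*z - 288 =y^3 - 18*y^2 + 104*y + z^2*(2*y - 8) + z*(-3*y^2 + 34*y - 88) - 192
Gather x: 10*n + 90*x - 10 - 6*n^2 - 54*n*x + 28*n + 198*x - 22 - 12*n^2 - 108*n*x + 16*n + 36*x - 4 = -18*n^2 + 54*n + x*(324 - 162*n) - 36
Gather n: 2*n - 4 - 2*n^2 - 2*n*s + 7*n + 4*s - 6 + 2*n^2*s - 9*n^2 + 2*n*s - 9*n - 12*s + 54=n^2*(2*s - 11) - 8*s + 44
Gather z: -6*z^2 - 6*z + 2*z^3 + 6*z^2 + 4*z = 2*z^3 - 2*z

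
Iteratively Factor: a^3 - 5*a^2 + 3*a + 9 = (a - 3)*(a^2 - 2*a - 3) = (a - 3)^2*(a + 1)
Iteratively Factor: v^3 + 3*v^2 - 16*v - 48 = (v - 4)*(v^2 + 7*v + 12) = (v - 4)*(v + 4)*(v + 3)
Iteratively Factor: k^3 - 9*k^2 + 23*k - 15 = (k - 1)*(k^2 - 8*k + 15) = (k - 5)*(k - 1)*(k - 3)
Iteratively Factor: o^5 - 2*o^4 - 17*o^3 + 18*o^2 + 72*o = (o + 3)*(o^4 - 5*o^3 - 2*o^2 + 24*o) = (o - 3)*(o + 3)*(o^3 - 2*o^2 - 8*o) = (o - 3)*(o + 2)*(o + 3)*(o^2 - 4*o) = o*(o - 3)*(o + 2)*(o + 3)*(o - 4)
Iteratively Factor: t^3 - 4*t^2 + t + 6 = (t + 1)*(t^2 - 5*t + 6) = (t - 2)*(t + 1)*(t - 3)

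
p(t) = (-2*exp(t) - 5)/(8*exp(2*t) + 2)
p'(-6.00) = 0.00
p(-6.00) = -2.50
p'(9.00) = 0.00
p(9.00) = 0.00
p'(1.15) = 0.19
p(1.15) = -0.14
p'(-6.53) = -0.00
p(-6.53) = -2.50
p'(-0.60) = 1.26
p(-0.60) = -1.38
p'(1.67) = 0.09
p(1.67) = -0.07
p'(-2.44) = 0.06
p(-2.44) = -2.51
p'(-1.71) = 0.39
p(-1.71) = -2.37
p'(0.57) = 0.45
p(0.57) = -0.32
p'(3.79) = 0.01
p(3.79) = -0.01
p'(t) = -16*(-2*exp(t) - 5)*exp(2*t)/(8*exp(2*t) + 2)^2 - 2*exp(t)/(8*exp(2*t) + 2)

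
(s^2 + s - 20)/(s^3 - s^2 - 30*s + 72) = (s + 5)/(s^2 + 3*s - 18)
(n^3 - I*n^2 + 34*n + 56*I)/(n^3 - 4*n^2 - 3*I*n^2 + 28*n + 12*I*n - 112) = (n + 2*I)/(n - 4)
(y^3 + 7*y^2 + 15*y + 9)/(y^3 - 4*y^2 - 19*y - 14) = (y^2 + 6*y + 9)/(y^2 - 5*y - 14)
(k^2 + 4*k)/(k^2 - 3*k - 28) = k/(k - 7)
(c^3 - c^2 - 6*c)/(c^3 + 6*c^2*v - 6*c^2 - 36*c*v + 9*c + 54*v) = c*(c + 2)/(c^2 + 6*c*v - 3*c - 18*v)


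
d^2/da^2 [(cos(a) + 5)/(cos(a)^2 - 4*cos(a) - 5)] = (9*sin(a)^4*cos(a) + 24*sin(a)^4 - 178*sin(a)^2 - 19*cos(a)/2 - 6*cos(3*a) - cos(5*a)/2 - 16)/(sin(a)^2 + 4*cos(a) + 4)^3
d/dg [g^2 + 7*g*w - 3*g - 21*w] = 2*g + 7*w - 3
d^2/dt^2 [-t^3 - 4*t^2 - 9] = -6*t - 8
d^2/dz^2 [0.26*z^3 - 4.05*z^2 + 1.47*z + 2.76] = 1.56*z - 8.1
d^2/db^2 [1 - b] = 0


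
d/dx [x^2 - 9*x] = 2*x - 9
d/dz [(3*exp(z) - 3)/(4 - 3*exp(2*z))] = 3*(-6*(1 - exp(z))*exp(z) - 3*exp(2*z) + 4)*exp(z)/(3*exp(2*z) - 4)^2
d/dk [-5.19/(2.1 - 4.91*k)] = -25.4829/(4.91*k - 2.1)^2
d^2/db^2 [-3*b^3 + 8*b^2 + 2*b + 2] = 16 - 18*b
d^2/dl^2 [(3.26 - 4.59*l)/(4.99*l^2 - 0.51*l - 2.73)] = ((4.59*l - 3.26)*(9.98*l - 0.51)*(19.96*l - 1.02) + (137.4246*l - 37.2166)*(-4.99*l^2 + 0.51*l + 2.73))/(-4.99*l^2 + 0.51*l + 2.73)^3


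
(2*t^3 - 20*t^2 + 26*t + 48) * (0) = 0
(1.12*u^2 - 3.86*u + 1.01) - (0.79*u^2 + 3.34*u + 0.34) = 0.33*u^2 - 7.2*u + 0.67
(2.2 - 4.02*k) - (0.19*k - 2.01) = 4.21 - 4.21*k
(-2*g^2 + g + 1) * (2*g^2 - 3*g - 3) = -4*g^4 + 8*g^3 + 5*g^2 - 6*g - 3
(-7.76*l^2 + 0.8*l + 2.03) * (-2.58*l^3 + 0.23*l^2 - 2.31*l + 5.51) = 20.0208*l^5 - 3.8488*l^4 + 12.8722*l^3 - 44.1387*l^2 - 0.281299999999999*l + 11.1853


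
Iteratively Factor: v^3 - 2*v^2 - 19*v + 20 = (v + 4)*(v^2 - 6*v + 5) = (v - 5)*(v + 4)*(v - 1)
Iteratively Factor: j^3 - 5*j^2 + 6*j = (j)*(j^2 - 5*j + 6) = j*(j - 3)*(j - 2)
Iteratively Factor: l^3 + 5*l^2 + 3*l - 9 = (l + 3)*(l^2 + 2*l - 3) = (l - 1)*(l + 3)*(l + 3)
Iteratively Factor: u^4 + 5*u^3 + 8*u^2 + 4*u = (u + 2)*(u^3 + 3*u^2 + 2*u) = (u + 1)*(u + 2)*(u^2 + 2*u) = u*(u + 1)*(u + 2)*(u + 2)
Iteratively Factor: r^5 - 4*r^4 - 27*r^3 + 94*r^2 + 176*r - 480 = (r - 4)*(r^4 - 27*r^2 - 14*r + 120) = (r - 4)*(r + 4)*(r^3 - 4*r^2 - 11*r + 30) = (r - 5)*(r - 4)*(r + 4)*(r^2 + r - 6) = (r - 5)*(r - 4)*(r - 2)*(r + 4)*(r + 3)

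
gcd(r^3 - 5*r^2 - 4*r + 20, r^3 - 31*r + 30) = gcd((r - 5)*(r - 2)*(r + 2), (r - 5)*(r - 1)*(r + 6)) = r - 5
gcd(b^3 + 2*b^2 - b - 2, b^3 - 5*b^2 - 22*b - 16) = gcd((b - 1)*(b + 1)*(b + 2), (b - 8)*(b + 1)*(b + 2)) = b^2 + 3*b + 2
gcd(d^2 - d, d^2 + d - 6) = 1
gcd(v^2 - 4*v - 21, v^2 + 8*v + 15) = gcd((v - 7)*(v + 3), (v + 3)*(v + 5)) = v + 3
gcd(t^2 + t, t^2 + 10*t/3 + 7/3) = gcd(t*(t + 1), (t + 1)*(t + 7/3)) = t + 1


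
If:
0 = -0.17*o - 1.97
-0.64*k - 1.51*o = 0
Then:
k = 27.34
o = -11.59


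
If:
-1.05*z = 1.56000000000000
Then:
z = -1.49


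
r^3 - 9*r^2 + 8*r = r*(r - 8)*(r - 1)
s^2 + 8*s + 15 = (s + 3)*(s + 5)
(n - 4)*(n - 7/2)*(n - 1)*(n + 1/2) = n^4 - 8*n^3 + 69*n^2/4 - 13*n/4 - 7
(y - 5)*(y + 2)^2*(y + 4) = y^4 + 3*y^3 - 20*y^2 - 84*y - 80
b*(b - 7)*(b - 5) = b^3 - 12*b^2 + 35*b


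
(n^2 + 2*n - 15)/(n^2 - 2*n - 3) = (n + 5)/(n + 1)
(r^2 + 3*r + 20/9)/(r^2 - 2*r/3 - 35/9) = (3*r + 4)/(3*r - 7)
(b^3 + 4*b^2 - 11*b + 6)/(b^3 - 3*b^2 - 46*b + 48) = (b - 1)/(b - 8)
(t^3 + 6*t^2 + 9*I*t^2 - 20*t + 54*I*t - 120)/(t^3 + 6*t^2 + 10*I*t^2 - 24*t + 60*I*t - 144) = (t + 5*I)/(t + 6*I)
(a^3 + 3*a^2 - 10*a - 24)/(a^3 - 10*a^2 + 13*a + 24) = (a^2 + 6*a + 8)/(a^2 - 7*a - 8)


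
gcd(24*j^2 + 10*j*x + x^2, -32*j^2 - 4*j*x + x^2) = 4*j + x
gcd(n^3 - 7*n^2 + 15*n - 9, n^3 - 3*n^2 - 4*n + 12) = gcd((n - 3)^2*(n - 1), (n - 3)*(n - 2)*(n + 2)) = n - 3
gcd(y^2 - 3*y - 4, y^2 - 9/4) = 1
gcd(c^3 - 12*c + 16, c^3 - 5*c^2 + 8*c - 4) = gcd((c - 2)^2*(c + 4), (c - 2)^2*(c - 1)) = c^2 - 4*c + 4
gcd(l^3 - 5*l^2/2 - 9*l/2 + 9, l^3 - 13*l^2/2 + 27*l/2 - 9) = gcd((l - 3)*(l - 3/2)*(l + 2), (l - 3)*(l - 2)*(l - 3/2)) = l^2 - 9*l/2 + 9/2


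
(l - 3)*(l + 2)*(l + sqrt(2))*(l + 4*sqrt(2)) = l^4 - l^3 + 5*sqrt(2)*l^3 - 5*sqrt(2)*l^2 + 2*l^2 - 30*sqrt(2)*l - 8*l - 48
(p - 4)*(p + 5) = p^2 + p - 20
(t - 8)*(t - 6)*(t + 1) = t^3 - 13*t^2 + 34*t + 48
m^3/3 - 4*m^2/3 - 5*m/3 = m*(m/3 + 1/3)*(m - 5)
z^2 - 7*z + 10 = (z - 5)*(z - 2)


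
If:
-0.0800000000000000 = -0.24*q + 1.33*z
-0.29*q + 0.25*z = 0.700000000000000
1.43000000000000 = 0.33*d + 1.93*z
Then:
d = 7.77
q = -2.92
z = -0.59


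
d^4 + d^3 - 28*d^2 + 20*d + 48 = (d - 4)*(d - 2)*(d + 1)*(d + 6)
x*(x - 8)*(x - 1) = x^3 - 9*x^2 + 8*x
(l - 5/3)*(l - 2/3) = l^2 - 7*l/3 + 10/9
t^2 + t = t*(t + 1)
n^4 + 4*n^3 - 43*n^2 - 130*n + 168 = (n - 6)*(n - 1)*(n + 4)*(n + 7)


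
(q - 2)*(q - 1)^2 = q^3 - 4*q^2 + 5*q - 2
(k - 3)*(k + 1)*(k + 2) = k^3 - 7*k - 6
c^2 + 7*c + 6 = (c + 1)*(c + 6)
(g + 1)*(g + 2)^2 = g^3 + 5*g^2 + 8*g + 4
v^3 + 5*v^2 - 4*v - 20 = (v - 2)*(v + 2)*(v + 5)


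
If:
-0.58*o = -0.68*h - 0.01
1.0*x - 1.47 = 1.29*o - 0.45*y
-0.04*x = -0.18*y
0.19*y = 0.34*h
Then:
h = 0.20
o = 0.26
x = 1.64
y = 0.36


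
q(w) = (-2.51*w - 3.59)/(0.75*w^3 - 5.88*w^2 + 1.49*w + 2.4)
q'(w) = (-2.51*w - 3.59)*(-2.25*w^2 + 11.76*w - 1.49)/(0.75*w^3 - 5.88*w^2 + 1.49*w + 2.4)^2 - 2.51/(0.75*w^3 - 5.88*w^2 + 1.49*w + 2.4) = (3.765*w^3 - 6.6813*w^2 - 42.2184*w - 0.674899999999999)/(0.5625*w^6 - 8.82*w^5 + 36.8094*w^4 - 13.9224*w^3 - 26.0039*w^2 + 7.152*w + 5.76)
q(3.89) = 0.36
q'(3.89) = -0.03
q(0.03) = -1.50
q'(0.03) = -0.33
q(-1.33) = 0.02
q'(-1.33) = 0.25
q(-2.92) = -0.05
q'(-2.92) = -0.01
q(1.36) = 1.53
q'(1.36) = -2.93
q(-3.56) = -0.05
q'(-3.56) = -0.01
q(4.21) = 0.36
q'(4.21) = -0.01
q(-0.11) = -1.53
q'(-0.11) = 0.83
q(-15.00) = -0.01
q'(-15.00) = -0.00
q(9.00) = -0.30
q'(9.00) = 0.24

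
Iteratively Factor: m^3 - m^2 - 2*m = (m + 1)*(m^2 - 2*m) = (m - 2)*(m + 1)*(m)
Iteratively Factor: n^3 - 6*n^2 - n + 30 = (n + 2)*(n^2 - 8*n + 15) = (n - 3)*(n + 2)*(n - 5)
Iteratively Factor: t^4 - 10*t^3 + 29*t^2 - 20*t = (t - 1)*(t^3 - 9*t^2 + 20*t) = t*(t - 1)*(t^2 - 9*t + 20) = t*(t - 5)*(t - 1)*(t - 4)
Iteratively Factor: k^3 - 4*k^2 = (k - 4)*(k^2) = k*(k - 4)*(k)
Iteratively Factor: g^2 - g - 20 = (g + 4)*(g - 5)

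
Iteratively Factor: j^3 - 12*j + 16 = (j - 2)*(j^2 + 2*j - 8) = (j - 2)^2*(j + 4)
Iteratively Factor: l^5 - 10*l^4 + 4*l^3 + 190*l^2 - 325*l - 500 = (l + 1)*(l^4 - 11*l^3 + 15*l^2 + 175*l - 500) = (l + 1)*(l + 4)*(l^3 - 15*l^2 + 75*l - 125) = (l - 5)*(l + 1)*(l + 4)*(l^2 - 10*l + 25) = (l - 5)^2*(l + 1)*(l + 4)*(l - 5)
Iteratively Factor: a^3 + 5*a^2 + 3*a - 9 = (a + 3)*(a^2 + 2*a - 3) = (a + 3)^2*(a - 1)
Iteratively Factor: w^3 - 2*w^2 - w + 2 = (w - 1)*(w^2 - w - 2) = (w - 2)*(w - 1)*(w + 1)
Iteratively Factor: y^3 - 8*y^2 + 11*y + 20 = (y - 5)*(y^2 - 3*y - 4) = (y - 5)*(y - 4)*(y + 1)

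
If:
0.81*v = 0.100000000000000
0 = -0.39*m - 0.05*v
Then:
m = -0.02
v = 0.12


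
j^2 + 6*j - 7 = (j - 1)*(j + 7)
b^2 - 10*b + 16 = (b - 8)*(b - 2)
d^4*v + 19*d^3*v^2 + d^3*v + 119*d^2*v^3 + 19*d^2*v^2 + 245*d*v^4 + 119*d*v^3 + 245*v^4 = (d + 5*v)*(d + 7*v)^2*(d*v + v)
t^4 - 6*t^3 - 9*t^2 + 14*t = t*(t - 7)*(t - 1)*(t + 2)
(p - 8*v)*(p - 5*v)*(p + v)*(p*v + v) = p^4*v - 12*p^3*v^2 + p^3*v + 27*p^2*v^3 - 12*p^2*v^2 + 40*p*v^4 + 27*p*v^3 + 40*v^4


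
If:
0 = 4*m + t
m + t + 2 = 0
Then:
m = 2/3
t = -8/3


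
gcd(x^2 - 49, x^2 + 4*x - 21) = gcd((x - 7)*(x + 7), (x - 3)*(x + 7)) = x + 7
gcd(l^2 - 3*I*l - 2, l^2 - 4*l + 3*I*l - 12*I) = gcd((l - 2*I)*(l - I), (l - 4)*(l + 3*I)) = 1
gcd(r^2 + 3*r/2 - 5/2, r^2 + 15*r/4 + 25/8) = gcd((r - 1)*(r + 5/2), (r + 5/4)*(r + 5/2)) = r + 5/2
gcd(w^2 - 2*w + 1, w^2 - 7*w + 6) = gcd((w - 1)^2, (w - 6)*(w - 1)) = w - 1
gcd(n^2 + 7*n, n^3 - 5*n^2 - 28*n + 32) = 1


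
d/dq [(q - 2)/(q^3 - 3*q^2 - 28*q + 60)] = (1 - 2*q)/(q^4 - 2*q^3 - 59*q^2 + 60*q + 900)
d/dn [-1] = 0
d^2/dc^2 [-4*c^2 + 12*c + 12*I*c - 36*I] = -8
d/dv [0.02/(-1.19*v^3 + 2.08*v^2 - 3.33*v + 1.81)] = (0.0714*v^2 - 0.0832*v + 0.0666)/(1.19*v^3 - 2.08*v^2 + 3.33*v - 1.81)^2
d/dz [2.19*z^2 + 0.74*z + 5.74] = 4.38*z + 0.74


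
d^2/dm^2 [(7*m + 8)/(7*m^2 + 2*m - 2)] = 2*(4*(7*m + 1)^2*(7*m + 8) - 7*(21*m + 10)*(7*m^2 + 2*m - 2))/(7*m^2 + 2*m - 2)^3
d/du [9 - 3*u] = -3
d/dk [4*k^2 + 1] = 8*k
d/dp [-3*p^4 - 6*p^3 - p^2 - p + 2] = -12*p^3 - 18*p^2 - 2*p - 1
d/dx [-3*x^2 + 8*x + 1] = 8 - 6*x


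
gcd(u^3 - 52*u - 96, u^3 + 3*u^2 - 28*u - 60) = u^2 + 8*u + 12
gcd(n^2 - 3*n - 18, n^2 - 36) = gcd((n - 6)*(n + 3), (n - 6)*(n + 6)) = n - 6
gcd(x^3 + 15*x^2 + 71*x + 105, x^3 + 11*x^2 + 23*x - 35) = x^2 + 12*x + 35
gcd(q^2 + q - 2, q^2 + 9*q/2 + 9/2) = 1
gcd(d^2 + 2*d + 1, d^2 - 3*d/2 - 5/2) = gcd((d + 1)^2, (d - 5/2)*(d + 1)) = d + 1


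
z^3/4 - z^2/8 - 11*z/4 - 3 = (z/4 + 1/2)*(z - 4)*(z + 3/2)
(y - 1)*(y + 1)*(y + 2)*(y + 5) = y^4 + 7*y^3 + 9*y^2 - 7*y - 10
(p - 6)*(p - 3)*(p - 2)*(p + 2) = p^4 - 9*p^3 + 14*p^2 + 36*p - 72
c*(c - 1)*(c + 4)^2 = c^4 + 7*c^3 + 8*c^2 - 16*c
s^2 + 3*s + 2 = (s + 1)*(s + 2)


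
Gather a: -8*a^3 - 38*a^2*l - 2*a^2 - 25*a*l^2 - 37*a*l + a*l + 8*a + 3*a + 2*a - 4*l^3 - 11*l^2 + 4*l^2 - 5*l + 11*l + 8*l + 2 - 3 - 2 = -8*a^3 + a^2*(-38*l - 2) + a*(-25*l^2 - 36*l + 13) - 4*l^3 - 7*l^2 + 14*l - 3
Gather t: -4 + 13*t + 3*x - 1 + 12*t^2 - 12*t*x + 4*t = 12*t^2 + t*(17 - 12*x) + 3*x - 5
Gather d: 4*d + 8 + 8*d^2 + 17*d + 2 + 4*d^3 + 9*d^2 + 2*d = 4*d^3 + 17*d^2 + 23*d + 10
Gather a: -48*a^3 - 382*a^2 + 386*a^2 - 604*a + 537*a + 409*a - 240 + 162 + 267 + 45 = -48*a^3 + 4*a^2 + 342*a + 234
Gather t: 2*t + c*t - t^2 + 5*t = -t^2 + t*(c + 7)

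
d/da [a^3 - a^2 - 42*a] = 3*a^2 - 2*a - 42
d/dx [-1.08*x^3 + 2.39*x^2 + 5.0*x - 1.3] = -3.24*x^2 + 4.78*x + 5.0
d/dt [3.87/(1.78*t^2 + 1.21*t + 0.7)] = (-13.7772*t - 4.6827)/(1.78*t^2 + 1.21*t + 0.7)^2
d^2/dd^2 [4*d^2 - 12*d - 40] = 8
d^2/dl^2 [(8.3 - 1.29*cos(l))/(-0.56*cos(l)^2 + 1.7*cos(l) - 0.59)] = (-0.0244871691504669*cos(l)^5 + 0.555876366138577*cos(l)^4 - 1.23109039522169*cos(l)^3 - 0.235670480801848*cos(l)^2 + 3.19165097116022*cos(l) - 2.41525697654064)/(0.010630088933536*cos(l)^6 - 0.0968097385018461*cos(l)^5 + 0.327485380116959*cos(l)^4 - 0.501377306416236*cos(l)^3 + 0.345029239766082*cos(l)^2 - 0.107460044555142*cos(l) + 0.012431652213242)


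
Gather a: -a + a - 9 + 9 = 0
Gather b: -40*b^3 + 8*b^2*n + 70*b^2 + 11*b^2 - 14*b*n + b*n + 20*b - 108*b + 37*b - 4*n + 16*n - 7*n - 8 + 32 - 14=-40*b^3 + b^2*(8*n + 81) + b*(-13*n - 51) + 5*n + 10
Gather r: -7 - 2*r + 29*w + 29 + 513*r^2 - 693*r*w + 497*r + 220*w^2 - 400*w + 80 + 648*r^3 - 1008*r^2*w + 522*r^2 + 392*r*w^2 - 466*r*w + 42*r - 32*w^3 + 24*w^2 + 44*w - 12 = 648*r^3 + r^2*(1035 - 1008*w) + r*(392*w^2 - 1159*w + 537) - 32*w^3 + 244*w^2 - 327*w + 90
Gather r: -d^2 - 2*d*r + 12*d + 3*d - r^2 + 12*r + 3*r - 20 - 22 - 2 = -d^2 + 15*d - r^2 + r*(15 - 2*d) - 44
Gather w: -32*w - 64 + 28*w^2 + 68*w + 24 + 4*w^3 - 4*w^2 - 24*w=4*w^3 + 24*w^2 + 12*w - 40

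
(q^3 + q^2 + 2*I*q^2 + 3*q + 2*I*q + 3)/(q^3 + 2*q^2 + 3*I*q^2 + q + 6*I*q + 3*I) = (q - I)/(q + 1)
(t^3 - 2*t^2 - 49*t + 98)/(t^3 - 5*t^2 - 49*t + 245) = (t - 2)/(t - 5)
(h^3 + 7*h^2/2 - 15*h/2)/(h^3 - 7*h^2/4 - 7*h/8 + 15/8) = 4*h*(h + 5)/(4*h^2 - h - 5)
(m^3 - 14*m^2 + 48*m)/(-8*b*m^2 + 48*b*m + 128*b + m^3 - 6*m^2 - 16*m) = m*(6 - m)/(8*b*m + 16*b - m^2 - 2*m)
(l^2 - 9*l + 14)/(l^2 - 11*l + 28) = (l - 2)/(l - 4)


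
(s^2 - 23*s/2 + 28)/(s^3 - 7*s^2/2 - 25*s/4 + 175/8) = 4*(s - 8)/(4*s^2 - 25)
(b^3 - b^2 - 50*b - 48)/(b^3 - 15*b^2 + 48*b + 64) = (b + 6)/(b - 8)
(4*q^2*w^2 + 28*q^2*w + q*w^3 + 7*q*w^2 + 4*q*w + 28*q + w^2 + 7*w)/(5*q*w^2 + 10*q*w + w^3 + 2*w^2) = (4*q^2*w^2 + 28*q^2*w + q*w^3 + 7*q*w^2 + 4*q*w + 28*q + w^2 + 7*w)/(w*(5*q*w + 10*q + w^2 + 2*w))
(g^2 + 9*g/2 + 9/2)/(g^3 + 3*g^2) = (g + 3/2)/g^2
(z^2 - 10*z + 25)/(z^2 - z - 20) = (z - 5)/(z + 4)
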